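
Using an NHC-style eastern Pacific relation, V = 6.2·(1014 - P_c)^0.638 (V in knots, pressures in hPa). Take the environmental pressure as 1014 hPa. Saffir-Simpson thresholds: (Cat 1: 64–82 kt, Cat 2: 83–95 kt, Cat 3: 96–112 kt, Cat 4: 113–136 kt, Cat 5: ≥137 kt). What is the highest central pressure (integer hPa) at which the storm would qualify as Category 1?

975 hPa

Category 1 begins at V = 64 kt.
Required ΔP = (64/6.2)^(1/0.638) = 10.323^1.567 ≈ 38.82 hPa.
P_c ≤ 1014 − 38.82 = 975.18, so the highest integer P_c is 975 hPa.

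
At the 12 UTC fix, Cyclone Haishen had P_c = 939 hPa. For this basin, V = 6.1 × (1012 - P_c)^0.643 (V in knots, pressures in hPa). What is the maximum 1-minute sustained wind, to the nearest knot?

ΔP = 1012 − 939 = 73 hPa.
73^0.643 ≈ 15.780.
V ≈ 6.1 × 15.780 ≈ 96.3 kt.

96 kt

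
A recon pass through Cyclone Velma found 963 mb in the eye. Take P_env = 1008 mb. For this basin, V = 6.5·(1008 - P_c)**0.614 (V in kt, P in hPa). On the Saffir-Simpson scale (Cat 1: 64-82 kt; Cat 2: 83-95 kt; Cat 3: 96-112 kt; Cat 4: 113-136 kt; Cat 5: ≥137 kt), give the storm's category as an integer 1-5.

1

ΔP = 1008 − 963 = 45 mb.
V ≈ 6.5 × 45^0.614 = 6.5 × 10.35 ≈ 67 kt.
67 kt falls in the Category 1 band.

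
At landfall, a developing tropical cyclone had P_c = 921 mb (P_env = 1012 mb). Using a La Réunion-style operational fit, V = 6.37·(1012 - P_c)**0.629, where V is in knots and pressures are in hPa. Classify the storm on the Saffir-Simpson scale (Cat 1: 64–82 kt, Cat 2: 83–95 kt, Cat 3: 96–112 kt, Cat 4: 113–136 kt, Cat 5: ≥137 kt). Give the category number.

ΔP = 1012 − 921 = 91 mb.
V ≈ 6.37 × 91^0.629 = 6.37 × 17.07 ≈ 109 kt.
109 kt falls in the Category 3 band.

3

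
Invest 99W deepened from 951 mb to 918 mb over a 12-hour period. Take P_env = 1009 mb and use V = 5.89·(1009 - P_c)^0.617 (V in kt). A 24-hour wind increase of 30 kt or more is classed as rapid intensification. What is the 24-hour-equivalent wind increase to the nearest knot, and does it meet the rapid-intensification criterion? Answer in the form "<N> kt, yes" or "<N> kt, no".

46 kt, yes

V₁: ΔP = 58, V ≈ 5.89 × 58^0.617 ≈ 72.14 kt.
V₂: ΔP = 91, V ≈ 5.89 × 91^0.617 ≈ 95.25 kt.
ΔV over 12 h = 23.11 kt → 24 h equivalent = 23.11 × 24/12 ≈ 46.22 kt.
46 kt ≥ 30 kt ⇒ rapid intensification.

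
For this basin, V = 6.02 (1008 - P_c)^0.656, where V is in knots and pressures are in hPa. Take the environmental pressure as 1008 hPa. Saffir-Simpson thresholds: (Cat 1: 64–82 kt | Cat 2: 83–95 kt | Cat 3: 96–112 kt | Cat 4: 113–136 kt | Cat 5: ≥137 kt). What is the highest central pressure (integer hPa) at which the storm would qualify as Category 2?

Category 2 begins at V = 83 kt.
Required ΔP = (83/6.02)^(1/0.656) = 13.787^1.524 ≈ 54.58 hPa.
P_c ≤ 1008 − 54.58 = 953.42, so the highest integer P_c is 953 hPa.

953 hPa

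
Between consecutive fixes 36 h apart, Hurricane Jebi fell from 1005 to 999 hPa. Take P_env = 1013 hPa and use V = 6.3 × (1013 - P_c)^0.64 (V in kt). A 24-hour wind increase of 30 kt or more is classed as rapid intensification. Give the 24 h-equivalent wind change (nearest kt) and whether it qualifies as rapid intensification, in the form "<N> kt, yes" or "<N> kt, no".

V₁: ΔP = 8, V ≈ 6.3 × 8^0.64 ≈ 23.84 kt.
V₂: ΔP = 14, V ≈ 6.3 × 14^0.64 ≈ 34.11 kt.
ΔV over 36 h = 10.27 kt → 24 h equivalent = 10.27 × 24/36 ≈ 6.85 kt.
7 kt < 30 kt ⇒ not rapid intensification.

7 kt, no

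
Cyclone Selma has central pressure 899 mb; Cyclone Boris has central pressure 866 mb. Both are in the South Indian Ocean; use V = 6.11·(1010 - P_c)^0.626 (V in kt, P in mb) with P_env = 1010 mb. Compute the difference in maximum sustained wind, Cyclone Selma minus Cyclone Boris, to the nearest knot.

-21 kt

Cyclone Selma: ΔP = 111; V ≈ 6.11 × 111^0.626 ≈ 116.52 kt.
Cyclone Boris: ΔP = 144; V ≈ 6.11 × 144^0.626 ≈ 137.14 kt.
Difference ≈ 116.52 − 137.14 = -20.62 → -21 kt.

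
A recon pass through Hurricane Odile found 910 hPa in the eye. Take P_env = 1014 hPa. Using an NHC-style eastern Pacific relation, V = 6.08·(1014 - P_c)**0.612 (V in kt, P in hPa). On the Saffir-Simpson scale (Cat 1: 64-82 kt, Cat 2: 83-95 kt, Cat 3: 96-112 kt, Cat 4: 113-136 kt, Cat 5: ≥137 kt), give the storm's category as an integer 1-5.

3

ΔP = 1014 − 910 = 104 hPa.
V ≈ 6.08 × 104^0.612 = 6.08 × 17.16 ≈ 104 kt.
104 kt falls in the Category 3 band.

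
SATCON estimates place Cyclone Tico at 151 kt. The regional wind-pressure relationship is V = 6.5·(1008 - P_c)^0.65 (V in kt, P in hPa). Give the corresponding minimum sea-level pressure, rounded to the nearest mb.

ΔP = (V / 6.5)^(1/0.65) = (151/6.5)^1.538.
151/6.5 = 23.231; 23.231^1.538 ≈ 126.37 mb.
P_c = 1008 − 126.37 = 881.63 ≈ 882 mb.

882 mb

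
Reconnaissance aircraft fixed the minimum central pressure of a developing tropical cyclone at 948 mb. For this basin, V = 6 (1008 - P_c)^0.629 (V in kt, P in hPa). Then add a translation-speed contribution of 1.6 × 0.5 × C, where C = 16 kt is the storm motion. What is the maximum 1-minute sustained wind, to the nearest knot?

ΔP = 1008 − 948 = 60 mb.
60^0.629 ≈ 13.136.
V ≈ 6 × 13.136 ≈ 78.8 kt.
Translation term: 1.6 × 0.5 × 16 = 12.8 kt.
Corrected V ≈ 91.6 kt → 92 kt.

92 kt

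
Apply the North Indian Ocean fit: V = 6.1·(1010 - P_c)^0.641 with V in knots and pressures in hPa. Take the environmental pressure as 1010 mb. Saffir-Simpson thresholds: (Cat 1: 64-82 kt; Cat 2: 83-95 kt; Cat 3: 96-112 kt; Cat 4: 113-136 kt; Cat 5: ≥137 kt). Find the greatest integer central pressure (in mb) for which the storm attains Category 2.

951 mb

Category 2 begins at V = 83 kt.
Required ΔP = (83/6.1)^(1/0.641) = 13.607^1.560 ≈ 58.71 mb.
P_c ≤ 1010 − 58.71 = 951.29, so the highest integer P_c is 951 mb.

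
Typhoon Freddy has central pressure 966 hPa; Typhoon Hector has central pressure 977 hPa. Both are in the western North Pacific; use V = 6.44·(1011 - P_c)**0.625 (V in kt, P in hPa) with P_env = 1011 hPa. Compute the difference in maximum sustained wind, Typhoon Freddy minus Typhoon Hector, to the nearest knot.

Typhoon Freddy: ΔP = 45; V ≈ 6.44 × 45^0.625 ≈ 69.53 kt.
Typhoon Hector: ΔP = 34; V ≈ 6.44 × 34^0.625 ≈ 58.35 kt.
Difference ≈ 69.53 − 58.35 = 11.18 → 11 kt.

11 kt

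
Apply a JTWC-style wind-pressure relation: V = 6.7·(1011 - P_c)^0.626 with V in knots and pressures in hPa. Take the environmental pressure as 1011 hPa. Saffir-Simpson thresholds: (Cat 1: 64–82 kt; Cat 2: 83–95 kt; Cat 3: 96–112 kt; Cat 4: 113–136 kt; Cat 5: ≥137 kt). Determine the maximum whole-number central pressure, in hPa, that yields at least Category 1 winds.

Category 1 begins at V = 64 kt.
Required ΔP = (64/6.7)^(1/0.626) = 9.552^1.597 ≈ 36.78 hPa.
P_c ≤ 1011 − 36.78 = 974.22, so the highest integer P_c is 974 hPa.

974 hPa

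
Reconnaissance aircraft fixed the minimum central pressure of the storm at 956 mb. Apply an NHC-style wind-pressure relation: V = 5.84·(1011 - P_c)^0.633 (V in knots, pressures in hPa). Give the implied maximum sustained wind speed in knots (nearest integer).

ΔP = 1011 − 956 = 55 mb.
55^0.633 ≈ 12.637.
V ≈ 5.84 × 12.637 ≈ 73.8 kt.

74 kt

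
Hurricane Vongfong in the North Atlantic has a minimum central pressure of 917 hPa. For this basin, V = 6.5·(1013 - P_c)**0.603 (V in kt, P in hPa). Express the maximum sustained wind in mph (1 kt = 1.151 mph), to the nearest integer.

ΔP = 1013 − 917 = 96 hPa.
V ≈ 6.5 × 96^0.603 = 6.5 × 15.679 ≈ 101.911 kt.
101.911 × 1.151 ≈ 117.30 mph → 117 mph.

117 mph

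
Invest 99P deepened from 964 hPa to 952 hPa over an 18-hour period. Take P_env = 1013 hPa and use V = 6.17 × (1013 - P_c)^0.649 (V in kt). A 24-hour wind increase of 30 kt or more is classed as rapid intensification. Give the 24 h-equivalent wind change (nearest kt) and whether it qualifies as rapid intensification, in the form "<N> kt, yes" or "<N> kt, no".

V₁: ΔP = 49, V ≈ 6.17 × 49^0.649 ≈ 77.13 kt.
V₂: ΔP = 61, V ≈ 6.17 × 61^0.649 ≈ 88.91 kt.
ΔV over 18 h = 11.78 kt → 24 h equivalent = 11.78 × 24/18 ≈ 15.71 kt.
16 kt < 30 kt ⇒ not rapid intensification.

16 kt, no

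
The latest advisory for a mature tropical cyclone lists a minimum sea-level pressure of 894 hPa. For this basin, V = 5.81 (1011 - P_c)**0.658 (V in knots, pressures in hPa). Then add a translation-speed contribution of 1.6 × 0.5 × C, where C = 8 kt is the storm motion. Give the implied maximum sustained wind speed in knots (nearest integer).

140 kt

ΔP = 1011 − 894 = 117 hPa.
117^0.658 ≈ 22.954.
V ≈ 5.81 × 22.954 ≈ 133.4 kt.
Translation term: 1.6 × 0.5 × 8 = 6.4 kt.
Corrected V ≈ 139.8 kt → 140 kt.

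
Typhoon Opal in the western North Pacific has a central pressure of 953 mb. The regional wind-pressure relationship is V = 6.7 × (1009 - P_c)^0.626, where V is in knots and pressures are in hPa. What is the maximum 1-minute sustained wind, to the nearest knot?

83 kt

ΔP = 1009 − 953 = 56 mb.
56^0.626 ≈ 12.427.
V ≈ 6.7 × 12.427 ≈ 83.3 kt.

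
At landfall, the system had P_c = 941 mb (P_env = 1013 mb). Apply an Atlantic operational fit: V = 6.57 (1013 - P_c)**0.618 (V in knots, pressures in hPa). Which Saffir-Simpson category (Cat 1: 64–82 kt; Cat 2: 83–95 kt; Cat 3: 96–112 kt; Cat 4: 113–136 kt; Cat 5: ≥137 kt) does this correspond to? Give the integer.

ΔP = 1013 − 941 = 72 mb.
V ≈ 6.57 × 72^0.618 = 6.57 × 14.06 ≈ 92 kt.
92 kt falls in the Category 2 band.

2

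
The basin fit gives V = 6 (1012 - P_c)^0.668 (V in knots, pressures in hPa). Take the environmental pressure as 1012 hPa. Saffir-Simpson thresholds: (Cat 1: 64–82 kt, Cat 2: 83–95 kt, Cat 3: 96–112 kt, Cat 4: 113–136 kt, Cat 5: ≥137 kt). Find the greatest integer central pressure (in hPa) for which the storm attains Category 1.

Category 1 begins at V = 64 kt.
Required ΔP = (64/6)^(1/0.668) = 10.667^1.497 ≈ 34.59 hPa.
P_c ≤ 1012 − 34.59 = 977.41, so the highest integer P_c is 977 hPa.

977 hPa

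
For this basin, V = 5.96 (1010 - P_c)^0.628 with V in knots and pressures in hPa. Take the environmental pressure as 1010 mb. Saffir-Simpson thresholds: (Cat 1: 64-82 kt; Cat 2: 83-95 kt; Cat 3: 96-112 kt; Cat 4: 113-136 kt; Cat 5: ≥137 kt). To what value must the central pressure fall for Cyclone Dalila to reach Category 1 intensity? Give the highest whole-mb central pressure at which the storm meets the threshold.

Category 1 begins at V = 64 kt.
Required ΔP = (64/5.96)^(1/0.628) = 10.738^1.592 ≈ 43.81 mb.
P_c ≤ 1010 − 43.81 = 966.19, so the highest integer P_c is 966 mb.

966 mb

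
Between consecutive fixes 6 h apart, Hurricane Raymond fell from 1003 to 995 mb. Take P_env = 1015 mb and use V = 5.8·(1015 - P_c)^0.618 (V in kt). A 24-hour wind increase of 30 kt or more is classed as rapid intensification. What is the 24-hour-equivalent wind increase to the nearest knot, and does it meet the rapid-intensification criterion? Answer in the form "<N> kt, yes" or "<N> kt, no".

V₁: ΔP = 12, V ≈ 5.8 × 12^0.618 ≈ 26.94 kt.
V₂: ΔP = 20, V ≈ 5.8 × 20^0.618 ≈ 36.94 kt.
ΔV over 6 h = 10.00 kt → 24 h equivalent = 10.00 × 24/6 ≈ 40.00 kt.
40 kt ≥ 30 kt ⇒ rapid intensification.

40 kt, yes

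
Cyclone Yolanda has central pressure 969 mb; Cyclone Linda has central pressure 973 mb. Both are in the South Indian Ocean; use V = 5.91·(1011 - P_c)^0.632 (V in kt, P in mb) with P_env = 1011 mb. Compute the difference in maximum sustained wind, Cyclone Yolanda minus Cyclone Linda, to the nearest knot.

Cyclone Yolanda: ΔP = 42; V ≈ 5.91 × 42^0.632 ≈ 62.73 kt.
Cyclone Linda: ΔP = 38; V ≈ 5.91 × 38^0.632 ≈ 58.89 kt.
Difference ≈ 62.73 − 58.89 = 3.84 → 4 kt.

4 kt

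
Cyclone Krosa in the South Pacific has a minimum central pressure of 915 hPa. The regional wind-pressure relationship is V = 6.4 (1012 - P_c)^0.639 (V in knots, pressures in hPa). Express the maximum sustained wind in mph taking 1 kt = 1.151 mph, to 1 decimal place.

ΔP = 1012 − 915 = 97 hPa.
V ≈ 6.4 × 97^0.639 = 6.4 × 18.601 ≈ 119.049 kt.
119.049 × 1.151 ≈ 137.03 mph → 137.0 mph.

137.0 mph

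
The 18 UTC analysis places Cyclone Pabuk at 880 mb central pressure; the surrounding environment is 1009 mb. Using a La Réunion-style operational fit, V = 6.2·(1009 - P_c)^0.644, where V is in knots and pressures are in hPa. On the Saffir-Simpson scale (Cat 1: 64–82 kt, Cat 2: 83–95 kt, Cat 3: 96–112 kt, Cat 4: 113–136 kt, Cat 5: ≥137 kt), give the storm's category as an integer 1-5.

5

ΔP = 1009 − 880 = 129 mb.
V ≈ 6.2 × 129^0.644 = 6.2 × 22.87 ≈ 142 kt.
142 kt falls in the Category 5 band.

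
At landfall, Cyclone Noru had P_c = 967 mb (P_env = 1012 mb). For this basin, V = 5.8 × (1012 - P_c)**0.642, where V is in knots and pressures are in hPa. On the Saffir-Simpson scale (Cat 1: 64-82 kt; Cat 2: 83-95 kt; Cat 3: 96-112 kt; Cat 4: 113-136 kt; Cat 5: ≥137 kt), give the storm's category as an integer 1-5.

1

ΔP = 1012 − 967 = 45 mb.
V ≈ 5.8 × 45^0.642 = 5.8 × 11.52 ≈ 67 kt.
67 kt falls in the Category 1 band.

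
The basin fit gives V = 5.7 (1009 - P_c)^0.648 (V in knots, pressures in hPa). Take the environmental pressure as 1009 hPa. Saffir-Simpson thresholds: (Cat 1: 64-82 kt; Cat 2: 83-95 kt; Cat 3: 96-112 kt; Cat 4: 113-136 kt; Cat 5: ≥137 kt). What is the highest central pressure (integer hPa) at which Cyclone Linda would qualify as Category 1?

967 hPa

Category 1 begins at V = 64 kt.
Required ΔP = (64/5.7)^(1/0.648) = 11.228^1.543 ≈ 41.77 hPa.
P_c ≤ 1009 − 41.77 = 967.23, so the highest integer P_c is 967 hPa.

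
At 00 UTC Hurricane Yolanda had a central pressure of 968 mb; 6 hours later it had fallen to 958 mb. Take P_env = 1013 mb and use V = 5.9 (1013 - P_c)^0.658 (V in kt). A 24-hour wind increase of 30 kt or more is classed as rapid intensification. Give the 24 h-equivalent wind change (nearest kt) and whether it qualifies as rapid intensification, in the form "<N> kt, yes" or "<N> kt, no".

V₁: ΔP = 45, V ≈ 5.9 × 45^0.658 ≈ 72.22 kt.
V₂: ΔP = 55, V ≈ 5.9 × 55^0.658 ≈ 82.42 kt.
ΔV over 6 h = 10.20 kt → 24 h equivalent = 10.20 × 24/6 ≈ 40.80 kt.
41 kt ≥ 30 kt ⇒ rapid intensification.

41 kt, yes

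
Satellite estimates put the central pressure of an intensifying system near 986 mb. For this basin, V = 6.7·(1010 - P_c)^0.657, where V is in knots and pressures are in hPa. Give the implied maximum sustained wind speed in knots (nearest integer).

54 kt

ΔP = 1010 − 986 = 24 mb.
24^0.657 ≈ 8.069.
V ≈ 6.7 × 8.069 ≈ 54.1 kt.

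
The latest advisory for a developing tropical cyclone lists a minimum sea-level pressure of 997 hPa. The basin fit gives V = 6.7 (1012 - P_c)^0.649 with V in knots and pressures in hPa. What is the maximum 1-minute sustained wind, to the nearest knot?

39 kt

ΔP = 1012 − 997 = 15 hPa.
15^0.649 ≈ 5.798.
V ≈ 6.7 × 5.798 ≈ 38.8 kt.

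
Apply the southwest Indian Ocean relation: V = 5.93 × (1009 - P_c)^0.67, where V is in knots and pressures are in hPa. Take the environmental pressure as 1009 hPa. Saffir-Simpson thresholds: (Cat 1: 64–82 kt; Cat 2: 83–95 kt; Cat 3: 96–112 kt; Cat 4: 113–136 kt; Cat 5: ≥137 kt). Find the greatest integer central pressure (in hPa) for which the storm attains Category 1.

974 hPa

Category 1 begins at V = 64 kt.
Required ΔP = (64/5.93)^(1/0.67) = 10.793^1.493 ≈ 34.83 hPa.
P_c ≤ 1009 − 34.83 = 974.17, so the highest integer P_c is 974 hPa.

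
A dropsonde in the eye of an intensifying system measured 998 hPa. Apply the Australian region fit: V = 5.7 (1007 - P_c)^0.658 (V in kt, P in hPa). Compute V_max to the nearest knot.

24 kt

ΔP = 1007 − 998 = 9 hPa.
9^0.658 ≈ 4.245.
V ≈ 5.7 × 4.245 ≈ 24.2 kt.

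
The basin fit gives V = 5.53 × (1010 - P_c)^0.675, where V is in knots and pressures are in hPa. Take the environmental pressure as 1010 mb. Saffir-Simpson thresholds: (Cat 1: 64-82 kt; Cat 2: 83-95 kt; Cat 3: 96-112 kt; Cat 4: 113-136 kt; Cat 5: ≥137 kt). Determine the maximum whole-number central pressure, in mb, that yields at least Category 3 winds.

941 mb

Category 3 begins at V = 96 kt.
Required ΔP = (96/5.53)^(1/0.675) = 17.360^1.481 ≈ 68.61 mb.
P_c ≤ 1010 − 68.61 = 941.39, so the highest integer P_c is 941 mb.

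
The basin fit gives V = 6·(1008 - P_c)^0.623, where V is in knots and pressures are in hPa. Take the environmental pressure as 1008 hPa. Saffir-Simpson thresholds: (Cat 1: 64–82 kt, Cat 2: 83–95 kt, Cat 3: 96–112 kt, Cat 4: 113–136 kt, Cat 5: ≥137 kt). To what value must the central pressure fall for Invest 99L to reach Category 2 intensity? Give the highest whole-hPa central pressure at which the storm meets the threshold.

940 hPa

Category 2 begins at V = 83 kt.
Required ΔP = (83/6)^(1/0.623) = 13.833^1.605 ≈ 67.82 hPa.
P_c ≤ 1008 − 67.82 = 940.18, so the highest integer P_c is 940 hPa.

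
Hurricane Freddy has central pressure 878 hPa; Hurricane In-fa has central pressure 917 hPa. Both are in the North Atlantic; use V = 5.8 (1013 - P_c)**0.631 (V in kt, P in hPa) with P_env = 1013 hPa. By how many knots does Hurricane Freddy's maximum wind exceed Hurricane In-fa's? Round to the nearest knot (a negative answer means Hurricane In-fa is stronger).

25 kt

Hurricane Freddy: ΔP = 135; V ≈ 5.8 × 135^0.631 ≈ 128.14 kt.
Hurricane In-fa: ΔP = 96; V ≈ 5.8 × 96^0.631 ≈ 103.33 kt.
Difference ≈ 128.14 − 103.33 = 24.81 → 25 kt.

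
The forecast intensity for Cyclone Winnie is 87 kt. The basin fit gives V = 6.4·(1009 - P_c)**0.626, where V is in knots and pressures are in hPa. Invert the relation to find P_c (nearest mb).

ΔP = (V / 6.4)^(1/0.626) = (87/6.4)^1.597.
87/6.4 = 13.594; 13.594^1.597 ≈ 64.63 mb.
P_c = 1009 − 64.63 = 944.37 ≈ 944 mb.

944 mb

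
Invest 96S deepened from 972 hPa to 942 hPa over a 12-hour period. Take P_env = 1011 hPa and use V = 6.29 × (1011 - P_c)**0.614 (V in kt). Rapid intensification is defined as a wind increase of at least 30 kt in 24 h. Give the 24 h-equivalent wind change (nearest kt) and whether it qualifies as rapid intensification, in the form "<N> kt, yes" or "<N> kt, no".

V₁: ΔP = 39, V ≈ 6.29 × 39^0.614 ≈ 59.64 kt.
V₂: ΔP = 69, V ≈ 6.29 × 69^0.614 ≈ 84.67 kt.
ΔV over 12 h = 25.03 kt → 24 h equivalent = 25.03 × 24/12 ≈ 50.06 kt.
50 kt ≥ 30 kt ⇒ rapid intensification.

50 kt, yes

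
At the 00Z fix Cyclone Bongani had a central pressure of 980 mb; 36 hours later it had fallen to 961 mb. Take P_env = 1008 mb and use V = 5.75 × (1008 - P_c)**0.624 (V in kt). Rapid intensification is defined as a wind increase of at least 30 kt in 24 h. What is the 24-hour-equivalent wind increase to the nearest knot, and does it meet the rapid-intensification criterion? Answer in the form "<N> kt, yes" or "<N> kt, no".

12 kt, no

V₁: ΔP = 28, V ≈ 5.75 × 28^0.624 ≈ 45.99 kt.
V₂: ΔP = 47, V ≈ 5.75 × 47^0.624 ≈ 63.54 kt.
ΔV over 36 h = 17.55 kt → 24 h equivalent = 17.55 × 24/36 ≈ 11.70 kt.
12 kt < 30 kt ⇒ not rapid intensification.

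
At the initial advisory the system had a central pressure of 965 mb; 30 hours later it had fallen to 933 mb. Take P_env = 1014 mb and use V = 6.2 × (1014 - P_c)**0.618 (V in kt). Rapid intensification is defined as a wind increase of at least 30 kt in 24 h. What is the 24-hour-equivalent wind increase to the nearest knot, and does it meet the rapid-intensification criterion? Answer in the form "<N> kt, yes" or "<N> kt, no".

20 kt, no

V₁: ΔP = 49, V ≈ 6.2 × 49^0.618 ≈ 68.70 kt.
V₂: ΔP = 81, V ≈ 6.2 × 81^0.618 ≈ 93.72 kt.
ΔV over 30 h = 25.02 kt → 24 h equivalent = 25.02 × 24/30 ≈ 20.02 kt.
20 kt < 30 kt ⇒ not rapid intensification.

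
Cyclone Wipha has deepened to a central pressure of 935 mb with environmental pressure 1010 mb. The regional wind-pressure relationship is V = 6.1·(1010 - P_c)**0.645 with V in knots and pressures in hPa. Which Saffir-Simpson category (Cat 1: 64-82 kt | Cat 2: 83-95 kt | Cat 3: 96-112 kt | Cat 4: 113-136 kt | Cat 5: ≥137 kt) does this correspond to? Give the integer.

3

ΔP = 1010 − 935 = 75 mb.
V ≈ 6.1 × 75^0.645 = 6.1 × 16.20 ≈ 99 kt.
99 kt falls in the Category 3 band.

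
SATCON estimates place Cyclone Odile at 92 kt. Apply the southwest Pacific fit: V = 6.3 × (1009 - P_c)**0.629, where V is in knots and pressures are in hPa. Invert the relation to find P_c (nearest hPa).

938 hPa

ΔP = (V / 6.3)^(1/0.629) = (92/6.3)^1.590.
92/6.3 = 14.603; 14.603^1.590 ≈ 71.00 hPa.
P_c = 1009 − 71.00 = 938.00 ≈ 938 hPa.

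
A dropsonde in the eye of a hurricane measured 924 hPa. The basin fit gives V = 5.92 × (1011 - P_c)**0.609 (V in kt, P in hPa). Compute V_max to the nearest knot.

ΔP = 1011 − 924 = 87 hPa.
87^0.609 ≈ 15.176.
V ≈ 5.92 × 15.176 ≈ 89.8 kt.

90 kt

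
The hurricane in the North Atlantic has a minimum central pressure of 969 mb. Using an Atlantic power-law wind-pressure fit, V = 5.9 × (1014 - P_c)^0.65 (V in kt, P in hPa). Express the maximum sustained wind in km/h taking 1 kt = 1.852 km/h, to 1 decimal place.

ΔP = 1014 − 969 = 45 mb.
V ≈ 5.9 × 45^0.65 = 5.9 × 11.874 ≈ 70.055 kt.
70.055 × 1.852 ≈ 129.74 km/h → 129.7 km/h.

129.7 km/h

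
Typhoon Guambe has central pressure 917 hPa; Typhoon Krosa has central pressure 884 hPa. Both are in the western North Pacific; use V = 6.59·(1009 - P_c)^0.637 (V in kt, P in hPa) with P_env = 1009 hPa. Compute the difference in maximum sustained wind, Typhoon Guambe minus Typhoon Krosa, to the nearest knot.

Typhoon Guambe: ΔP = 92; V ≈ 6.59 × 92^0.637 ≈ 117.44 kt.
Typhoon Krosa: ΔP = 125; V ≈ 6.59 × 125^0.637 ≈ 142.76 kt.
Difference ≈ 117.44 − 142.76 = -25.32 → -25 kt.

-25 kt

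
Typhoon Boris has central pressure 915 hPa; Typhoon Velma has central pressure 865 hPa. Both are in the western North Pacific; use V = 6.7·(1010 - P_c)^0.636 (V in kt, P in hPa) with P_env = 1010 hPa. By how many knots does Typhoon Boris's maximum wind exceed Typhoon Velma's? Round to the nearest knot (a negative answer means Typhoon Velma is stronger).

Typhoon Boris: ΔP = 95; V ≈ 6.7 × 95^0.636 ≈ 121.31 kt.
Typhoon Velma: ΔP = 145; V ≈ 6.7 × 145^0.636 ≈ 158.75 kt.
Difference ≈ 121.31 − 158.75 = -37.44 → -37 kt.

-37 kt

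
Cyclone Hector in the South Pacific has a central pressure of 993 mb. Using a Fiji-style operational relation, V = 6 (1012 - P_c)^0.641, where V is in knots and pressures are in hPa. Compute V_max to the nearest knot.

ΔP = 1012 − 993 = 19 mb.
19^0.641 ≈ 6.602.
V ≈ 6 × 6.602 ≈ 39.6 kt.

40 kt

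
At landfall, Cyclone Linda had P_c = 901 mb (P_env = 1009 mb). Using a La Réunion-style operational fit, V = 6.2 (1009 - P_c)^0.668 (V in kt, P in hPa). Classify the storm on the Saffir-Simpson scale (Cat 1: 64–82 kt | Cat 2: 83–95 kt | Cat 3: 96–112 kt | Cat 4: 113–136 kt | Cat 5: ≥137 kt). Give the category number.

ΔP = 1009 − 901 = 108 mb.
V ≈ 6.2 × 108^0.668 = 6.2 × 22.82 ≈ 141 kt.
141 kt falls in the Category 5 band.

5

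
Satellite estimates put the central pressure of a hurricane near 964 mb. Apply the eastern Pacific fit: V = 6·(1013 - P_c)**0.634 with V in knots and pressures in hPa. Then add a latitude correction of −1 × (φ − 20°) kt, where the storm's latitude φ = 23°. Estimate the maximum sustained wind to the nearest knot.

ΔP = 1013 − 964 = 49 mb.
49^0.634 ≈ 11.792.
V ≈ 6 × 11.792 ≈ 70.8 kt.
Latitude correction: −1 × (23 − 20) = -3 kt.
Corrected V ≈ 67.8 kt → 68 kt.

68 kt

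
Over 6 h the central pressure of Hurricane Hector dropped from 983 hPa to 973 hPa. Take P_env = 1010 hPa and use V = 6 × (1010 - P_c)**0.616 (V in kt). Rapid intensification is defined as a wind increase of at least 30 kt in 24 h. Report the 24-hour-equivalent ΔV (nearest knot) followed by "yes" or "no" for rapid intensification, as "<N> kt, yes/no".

39 kt, yes

V₁: ΔP = 27, V ≈ 6 × 27^0.616 ≈ 45.70 kt.
V₂: ΔP = 37, V ≈ 6 × 37^0.616 ≈ 55.48 kt.
ΔV over 6 h = 9.78 kt → 24 h equivalent = 9.78 × 24/6 ≈ 39.12 kt.
39 kt ≥ 30 kt ⇒ rapid intensification.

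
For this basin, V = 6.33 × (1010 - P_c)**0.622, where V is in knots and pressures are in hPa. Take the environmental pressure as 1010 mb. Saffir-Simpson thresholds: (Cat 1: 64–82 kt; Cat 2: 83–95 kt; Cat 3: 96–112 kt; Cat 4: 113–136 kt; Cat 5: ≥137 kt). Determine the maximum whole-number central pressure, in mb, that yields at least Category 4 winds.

Category 4 begins at V = 113 kt.
Required ΔP = (113/6.33)^(1/0.622) = 17.852^1.608 ≈ 102.88 mb.
P_c ≤ 1010 − 102.88 = 907.12, so the highest integer P_c is 907 mb.

907 mb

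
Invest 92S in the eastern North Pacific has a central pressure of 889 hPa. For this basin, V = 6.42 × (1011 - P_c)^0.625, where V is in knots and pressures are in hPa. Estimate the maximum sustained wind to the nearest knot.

129 kt

ΔP = 1011 − 889 = 122 hPa.
122^0.625 ≈ 20.136.
V ≈ 6.42 × 20.136 ≈ 129.3 kt.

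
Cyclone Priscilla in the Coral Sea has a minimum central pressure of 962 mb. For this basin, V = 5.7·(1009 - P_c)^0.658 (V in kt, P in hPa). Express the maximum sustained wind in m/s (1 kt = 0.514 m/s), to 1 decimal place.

36.9 m/s

ΔP = 1009 − 962 = 47 mb.
V ≈ 5.7 × 47^0.658 = 5.7 × 12.596 ≈ 71.798 kt.
71.798 × 0.514 ≈ 36.90 m/s → 36.9 m/s.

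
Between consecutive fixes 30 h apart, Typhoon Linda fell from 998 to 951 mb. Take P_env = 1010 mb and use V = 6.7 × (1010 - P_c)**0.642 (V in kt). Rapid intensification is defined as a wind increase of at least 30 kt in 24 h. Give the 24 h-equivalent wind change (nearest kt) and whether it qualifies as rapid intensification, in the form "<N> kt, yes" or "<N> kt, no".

V₁: ΔP = 12, V ≈ 6.7 × 12^0.642 ≈ 33.03 kt.
V₂: ΔP = 59, V ≈ 6.7 × 59^0.642 ≈ 91.83 kt.
ΔV over 30 h = 58.80 kt → 24 h equivalent = 58.80 × 24/30 ≈ 47.04 kt.
47 kt ≥ 30 kt ⇒ rapid intensification.

47 kt, yes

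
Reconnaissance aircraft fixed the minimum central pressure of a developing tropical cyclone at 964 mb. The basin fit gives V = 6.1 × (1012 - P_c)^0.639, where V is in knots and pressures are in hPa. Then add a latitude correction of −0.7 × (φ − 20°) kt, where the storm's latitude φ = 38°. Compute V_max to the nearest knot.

ΔP = 1012 − 964 = 48 mb.
48^0.639 ≈ 11.866.
V ≈ 6.1 × 11.866 ≈ 72.4 kt.
Latitude correction: −0.7 × (38 − 20) = -12.6 kt.
Corrected V ≈ 59.8 kt → 60 kt.

60 kt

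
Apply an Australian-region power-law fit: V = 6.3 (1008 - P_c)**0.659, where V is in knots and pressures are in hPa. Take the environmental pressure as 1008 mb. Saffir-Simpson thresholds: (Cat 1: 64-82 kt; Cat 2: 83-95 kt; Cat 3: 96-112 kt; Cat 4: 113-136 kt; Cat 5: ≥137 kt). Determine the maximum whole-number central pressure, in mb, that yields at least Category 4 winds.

928 mb

Category 4 begins at V = 113 kt.
Required ΔP = (113/6.3)^(1/0.659) = 17.937^1.517 ≈ 79.89 mb.
P_c ≤ 1008 − 79.89 = 928.11, so the highest integer P_c is 928 mb.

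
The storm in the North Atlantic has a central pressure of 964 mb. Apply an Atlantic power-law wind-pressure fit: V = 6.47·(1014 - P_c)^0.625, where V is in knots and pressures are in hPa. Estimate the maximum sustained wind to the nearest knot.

ΔP = 1014 − 964 = 50 mb.
50^0.625 ≈ 11.531.
V ≈ 6.47 × 11.531 ≈ 74.6 kt.

75 kt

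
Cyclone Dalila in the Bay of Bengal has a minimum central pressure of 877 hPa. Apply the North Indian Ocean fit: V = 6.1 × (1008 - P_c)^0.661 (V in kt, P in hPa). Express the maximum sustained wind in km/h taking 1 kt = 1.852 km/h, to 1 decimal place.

ΔP = 1008 − 877 = 131 hPa.
V ≈ 6.1 × 131^0.661 = 6.1 × 25.091 ≈ 153.055 kt.
153.055 × 1.852 ≈ 283.46 km/h → 283.5 km/h.

283.5 km/h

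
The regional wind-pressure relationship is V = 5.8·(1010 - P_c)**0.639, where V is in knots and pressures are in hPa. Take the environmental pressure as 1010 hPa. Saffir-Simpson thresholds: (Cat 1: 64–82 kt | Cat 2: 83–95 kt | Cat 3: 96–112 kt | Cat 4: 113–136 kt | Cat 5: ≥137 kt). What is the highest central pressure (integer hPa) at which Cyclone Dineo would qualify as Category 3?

929 hPa

Category 3 begins at V = 96 kt.
Required ΔP = (96/5.8)^(1/0.639) = 16.552^1.565 ≈ 80.80 hPa.
P_c ≤ 1010 − 80.80 = 929.20, so the highest integer P_c is 929 hPa.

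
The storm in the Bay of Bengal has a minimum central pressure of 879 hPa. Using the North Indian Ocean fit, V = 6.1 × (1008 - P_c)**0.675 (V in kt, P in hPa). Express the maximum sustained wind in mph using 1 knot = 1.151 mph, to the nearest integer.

187 mph

ΔP = 1008 − 879 = 129 hPa.
V ≈ 6.1 × 129^0.675 = 6.1 × 26.586 ≈ 162.173 kt.
162.173 × 1.151 ≈ 186.66 mph → 187 mph.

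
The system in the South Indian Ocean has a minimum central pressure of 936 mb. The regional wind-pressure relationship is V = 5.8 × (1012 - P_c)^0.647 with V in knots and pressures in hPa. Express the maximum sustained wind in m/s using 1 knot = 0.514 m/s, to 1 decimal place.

49.1 m/s

ΔP = 1012 − 936 = 76 mb.
V ≈ 5.8 × 76^0.647 = 5.8 × 16.477 ≈ 95.568 kt.
95.568 × 0.514 ≈ 49.12 m/s → 49.1 m/s.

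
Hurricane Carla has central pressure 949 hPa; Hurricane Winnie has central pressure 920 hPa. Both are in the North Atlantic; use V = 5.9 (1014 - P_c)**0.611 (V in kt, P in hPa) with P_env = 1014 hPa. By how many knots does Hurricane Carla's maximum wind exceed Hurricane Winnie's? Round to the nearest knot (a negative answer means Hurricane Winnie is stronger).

Hurricane Carla: ΔP = 65; V ≈ 5.9 × 65^0.611 ≈ 75.60 kt.
Hurricane Winnie: ΔP = 94; V ≈ 5.9 × 94^0.611 ≈ 94.72 kt.
Difference ≈ 75.60 − 94.72 = -19.12 → -19 kt.

-19 kt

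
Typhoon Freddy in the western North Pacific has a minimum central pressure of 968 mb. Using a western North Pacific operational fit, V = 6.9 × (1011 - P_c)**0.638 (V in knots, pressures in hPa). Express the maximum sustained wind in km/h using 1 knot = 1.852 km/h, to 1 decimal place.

ΔP = 1011 − 968 = 43 mb.
V ≈ 6.9 × 43^0.638 = 6.9 × 11.019 ≈ 76.033 kt.
76.033 × 1.852 ≈ 140.81 km/h → 140.8 km/h.

140.8 km/h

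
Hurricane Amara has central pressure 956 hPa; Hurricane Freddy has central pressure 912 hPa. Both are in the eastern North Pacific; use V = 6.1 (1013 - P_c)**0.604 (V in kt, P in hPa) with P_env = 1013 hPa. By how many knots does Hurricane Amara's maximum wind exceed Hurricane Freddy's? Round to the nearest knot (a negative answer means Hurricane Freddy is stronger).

Hurricane Amara: ΔP = 57; V ≈ 6.1 × 57^0.604 ≈ 70.13 kt.
Hurricane Freddy: ΔP = 101; V ≈ 6.1 × 101^0.604 ≈ 99.07 kt.
Difference ≈ 70.13 − 99.07 = -28.94 → -29 kt.

-29 kt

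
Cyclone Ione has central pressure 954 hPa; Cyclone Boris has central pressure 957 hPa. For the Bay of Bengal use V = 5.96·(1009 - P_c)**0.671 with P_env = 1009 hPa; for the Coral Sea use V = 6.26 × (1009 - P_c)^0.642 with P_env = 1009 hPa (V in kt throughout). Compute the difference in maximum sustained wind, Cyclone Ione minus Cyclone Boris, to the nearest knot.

Cyclone Ione: ΔP = 55; V ≈ 5.96 × 55^0.671 ≈ 87.71 kt.
Cyclone Boris: ΔP = 52; V ≈ 6.26 × 52^0.642 ≈ 79.11 kt.
Difference ≈ 87.71 − 79.11 = 8.60 → 9 kt.

9 kt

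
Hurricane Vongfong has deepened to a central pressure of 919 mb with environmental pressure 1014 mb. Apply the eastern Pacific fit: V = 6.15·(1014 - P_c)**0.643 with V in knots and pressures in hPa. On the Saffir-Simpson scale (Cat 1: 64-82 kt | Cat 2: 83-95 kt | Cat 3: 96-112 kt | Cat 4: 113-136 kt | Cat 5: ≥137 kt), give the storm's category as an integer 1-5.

4

ΔP = 1014 − 919 = 95 mb.
V ≈ 6.15 × 95^0.643 = 6.15 × 18.69 ≈ 115 kt.
115 kt falls in the Category 4 band.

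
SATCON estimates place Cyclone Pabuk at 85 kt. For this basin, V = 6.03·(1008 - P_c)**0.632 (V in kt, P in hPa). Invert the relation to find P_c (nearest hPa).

ΔP = (V / 6.03)^(1/0.632) = (85/6.03)^1.582.
85/6.03 = 14.096; 14.096^1.582 ≈ 65.80 hPa.
P_c = 1008 − 65.80 = 942.20 ≈ 942 hPa.

942 hPa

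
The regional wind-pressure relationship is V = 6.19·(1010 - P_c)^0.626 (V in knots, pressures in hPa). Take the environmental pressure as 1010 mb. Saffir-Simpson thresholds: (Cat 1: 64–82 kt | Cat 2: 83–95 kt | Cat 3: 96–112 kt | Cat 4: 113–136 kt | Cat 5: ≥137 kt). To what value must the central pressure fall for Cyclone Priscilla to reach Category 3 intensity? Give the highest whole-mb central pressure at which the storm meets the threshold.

930 mb

Category 3 begins at V = 96 kt.
Required ΔP = (96/6.19)^(1/0.626) = 15.509^1.597 ≈ 79.78 mb.
P_c ≤ 1010 − 79.78 = 930.22, so the highest integer P_c is 930 mb.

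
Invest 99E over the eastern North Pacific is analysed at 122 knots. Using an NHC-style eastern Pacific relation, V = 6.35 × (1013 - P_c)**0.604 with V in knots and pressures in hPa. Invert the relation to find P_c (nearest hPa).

ΔP = (V / 6.35)^(1/0.604) = (122/6.35)^1.656.
122/6.35 = 19.213; 19.213^1.656 ≈ 133.40 hPa.
P_c = 1013 − 133.40 = 879.60 ≈ 880 hPa.

880 hPa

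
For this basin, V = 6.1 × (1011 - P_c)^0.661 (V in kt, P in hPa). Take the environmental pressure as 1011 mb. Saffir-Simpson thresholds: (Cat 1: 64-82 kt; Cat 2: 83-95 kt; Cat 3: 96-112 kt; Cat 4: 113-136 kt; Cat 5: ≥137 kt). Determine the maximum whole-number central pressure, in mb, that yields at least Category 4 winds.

928 mb

Category 4 begins at V = 113 kt.
Required ΔP = (113/6.1)^(1/0.661) = 18.525^1.513 ≈ 82.78 mb.
P_c ≤ 1011 − 82.78 = 928.22, so the highest integer P_c is 928 mb.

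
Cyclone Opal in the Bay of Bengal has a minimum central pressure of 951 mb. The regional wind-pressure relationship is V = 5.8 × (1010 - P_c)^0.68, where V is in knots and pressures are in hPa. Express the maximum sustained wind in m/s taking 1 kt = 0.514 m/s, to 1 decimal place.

ΔP = 1010 − 951 = 59 mb.
V ≈ 5.8 × 59^0.68 = 5.8 × 16.002 ≈ 92.813 kt.
92.813 × 0.514 ≈ 47.71 m/s → 47.7 m/s.

47.7 m/s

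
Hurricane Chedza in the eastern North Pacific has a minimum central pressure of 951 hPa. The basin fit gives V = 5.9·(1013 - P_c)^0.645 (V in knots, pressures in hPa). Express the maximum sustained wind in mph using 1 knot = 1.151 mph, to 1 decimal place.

ΔP = 1013 − 951 = 62 hPa.
V ≈ 5.9 × 62^0.645 = 5.9 × 14.325 ≈ 84.517 kt.
84.517 × 1.151 ≈ 97.28 mph → 97.3 mph.

97.3 mph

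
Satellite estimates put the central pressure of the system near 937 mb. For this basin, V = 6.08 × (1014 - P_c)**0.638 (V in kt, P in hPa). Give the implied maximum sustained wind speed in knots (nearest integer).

97 kt

ΔP = 1014 − 937 = 77 mb.
77^0.638 ≈ 15.980.
V ≈ 6.08 × 15.980 ≈ 97.2 kt.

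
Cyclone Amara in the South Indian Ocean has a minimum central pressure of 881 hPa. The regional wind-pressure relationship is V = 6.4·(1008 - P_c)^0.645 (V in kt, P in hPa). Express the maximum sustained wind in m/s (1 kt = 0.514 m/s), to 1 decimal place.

74.8 m/s

ΔP = 1008 − 881 = 127 hPa.
V ≈ 6.4 × 127^0.645 = 6.4 × 22.749 ≈ 145.591 kt.
145.591 × 0.514 ≈ 74.83 m/s → 74.8 m/s.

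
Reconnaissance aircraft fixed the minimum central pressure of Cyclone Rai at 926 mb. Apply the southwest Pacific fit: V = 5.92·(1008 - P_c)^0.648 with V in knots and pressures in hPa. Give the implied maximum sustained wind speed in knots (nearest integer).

ΔP = 1008 − 926 = 82 mb.
82^0.648 ≈ 17.384.
V ≈ 5.92 × 17.384 ≈ 102.9 kt.

103 kt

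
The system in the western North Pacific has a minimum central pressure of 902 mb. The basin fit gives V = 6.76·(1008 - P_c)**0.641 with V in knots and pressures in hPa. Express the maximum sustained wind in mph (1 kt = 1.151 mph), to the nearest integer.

155 mph

ΔP = 1008 − 902 = 106 mb.
V ≈ 6.76 × 106^0.641 = 6.76 × 19.871 ≈ 134.328 kt.
134.328 × 1.151 ≈ 154.61 mph → 155 mph.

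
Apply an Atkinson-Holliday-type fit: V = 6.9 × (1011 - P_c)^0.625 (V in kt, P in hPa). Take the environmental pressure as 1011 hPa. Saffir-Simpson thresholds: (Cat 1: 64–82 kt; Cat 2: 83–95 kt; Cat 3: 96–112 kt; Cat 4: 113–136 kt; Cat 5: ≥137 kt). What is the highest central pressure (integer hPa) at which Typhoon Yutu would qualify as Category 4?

Category 4 begins at V = 113 kt.
Required ΔP = (113/6.9)^(1/0.625) = 16.377^1.600 ≈ 87.65 hPa.
P_c ≤ 1011 − 87.65 = 923.35, so the highest integer P_c is 923 hPa.

923 hPa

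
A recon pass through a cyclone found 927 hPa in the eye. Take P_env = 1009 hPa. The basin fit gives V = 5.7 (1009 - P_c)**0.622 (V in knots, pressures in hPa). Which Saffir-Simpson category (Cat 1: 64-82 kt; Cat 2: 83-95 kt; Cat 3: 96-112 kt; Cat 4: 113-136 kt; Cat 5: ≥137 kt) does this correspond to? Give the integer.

2

ΔP = 1009 − 927 = 82 hPa.
V ≈ 5.7 × 82^0.622 = 5.7 × 15.50 ≈ 88 kt.
88 kt falls in the Category 2 band.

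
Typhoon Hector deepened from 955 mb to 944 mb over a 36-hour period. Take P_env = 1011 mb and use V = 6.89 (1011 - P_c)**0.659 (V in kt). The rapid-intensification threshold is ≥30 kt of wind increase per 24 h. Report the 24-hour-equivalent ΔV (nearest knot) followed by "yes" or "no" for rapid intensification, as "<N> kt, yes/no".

8 kt, no

V₁: ΔP = 56, V ≈ 6.89 × 56^0.659 ≈ 97.79 kt.
V₂: ΔP = 67, V ≈ 6.89 × 67^0.659 ≈ 110.05 kt.
ΔV over 36 h = 12.26 kt → 24 h equivalent = 12.26 × 24/36 ≈ 8.17 kt.
8 kt < 30 kt ⇒ not rapid intensification.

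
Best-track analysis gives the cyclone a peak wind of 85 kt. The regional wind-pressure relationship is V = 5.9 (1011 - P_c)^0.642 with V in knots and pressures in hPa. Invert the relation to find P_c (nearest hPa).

947 hPa

ΔP = (V / 5.9)^(1/0.642) = (85/5.9)^1.558.
85/5.9 = 14.407; 14.407^1.558 ≈ 63.77 hPa.
P_c = 1011 − 63.77 = 947.23 ≈ 947 hPa.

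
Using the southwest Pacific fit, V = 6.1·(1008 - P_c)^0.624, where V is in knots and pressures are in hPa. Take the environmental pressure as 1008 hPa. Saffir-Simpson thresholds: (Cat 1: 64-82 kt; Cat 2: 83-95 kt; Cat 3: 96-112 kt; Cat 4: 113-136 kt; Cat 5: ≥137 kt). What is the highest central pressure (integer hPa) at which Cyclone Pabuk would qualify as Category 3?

Category 3 begins at V = 96 kt.
Required ΔP = (96/6.1)^(1/0.624) = 15.738^1.603 ≈ 82.83 hPa.
P_c ≤ 1008 − 82.83 = 925.17, so the highest integer P_c is 925 hPa.

925 hPa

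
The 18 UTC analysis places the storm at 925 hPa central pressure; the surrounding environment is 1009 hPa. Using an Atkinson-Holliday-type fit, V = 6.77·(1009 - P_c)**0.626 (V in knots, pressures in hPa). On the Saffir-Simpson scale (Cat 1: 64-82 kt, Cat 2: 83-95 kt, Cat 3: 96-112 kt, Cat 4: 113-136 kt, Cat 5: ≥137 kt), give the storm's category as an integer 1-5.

ΔP = 1009 − 925 = 84 hPa.
V ≈ 6.77 × 84^0.626 = 6.77 × 16.02 ≈ 108 kt.
108 kt falls in the Category 3 band.

3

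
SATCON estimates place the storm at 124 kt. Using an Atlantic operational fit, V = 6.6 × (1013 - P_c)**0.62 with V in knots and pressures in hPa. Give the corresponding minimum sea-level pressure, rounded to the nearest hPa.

900 hPa

ΔP = (V / 6.6)^(1/0.62) = (124/6.6)^1.613.
124/6.6 = 18.788; 18.788^1.613 ≈ 113.41 hPa.
P_c = 1013 − 113.41 = 899.59 ≈ 900 hPa.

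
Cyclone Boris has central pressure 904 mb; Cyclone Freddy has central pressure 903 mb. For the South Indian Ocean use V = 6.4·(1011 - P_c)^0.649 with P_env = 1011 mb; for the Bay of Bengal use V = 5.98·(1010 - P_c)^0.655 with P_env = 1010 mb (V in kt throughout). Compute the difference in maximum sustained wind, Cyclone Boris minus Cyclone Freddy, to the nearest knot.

5 kt

Cyclone Boris: ΔP = 107; V ≈ 6.4 × 107^0.649 ≈ 132.82 kt.
Cyclone Freddy: ΔP = 107; V ≈ 5.98 × 107^0.655 ≈ 127.63 kt.
Difference ≈ 132.82 − 127.63 = 5.19 → 5 kt.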